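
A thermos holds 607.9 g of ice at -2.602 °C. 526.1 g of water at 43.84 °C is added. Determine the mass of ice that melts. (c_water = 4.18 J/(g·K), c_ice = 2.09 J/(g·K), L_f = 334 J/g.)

m_melted ≈ 279 g

Cooling the water to 0 °C releases 526.1·4.18·43.84 = 96408 J.
Warming the ice to 0 °C takes 607.9·2.09·2.602 = 3305.9 J, leaving 93103 J for melting.
To melt every bit of ice: 607.9·334 = 203039 J.
93103 J < 203039 J, so only part of the ice melts and the system sits at 0 °C.
Mass melted = 93103/334 ≈ 278.8 g.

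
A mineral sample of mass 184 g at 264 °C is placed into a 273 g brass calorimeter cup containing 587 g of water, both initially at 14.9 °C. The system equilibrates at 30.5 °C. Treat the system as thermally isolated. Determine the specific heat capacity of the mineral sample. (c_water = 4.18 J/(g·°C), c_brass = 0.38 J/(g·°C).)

c ≈ 0.929 J/(g·°C)

Let T be the final temperature. ΣQ_i = 0:
184·c·(30.5 − 264) + 587·4.18·(30.5 − 14.9) + 273·0.38·(30.5 − 14.9) = 0
-42964 c = -39895
c = -39895/-42964 ≈ 0.9286 J/(g·°C)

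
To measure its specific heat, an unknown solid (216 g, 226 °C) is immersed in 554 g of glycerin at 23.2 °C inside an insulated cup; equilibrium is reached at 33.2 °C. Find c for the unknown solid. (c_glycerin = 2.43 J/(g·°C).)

c ≈ 0.323 J/(g·°C)

m_s c (T_s − T_f) = m_glycerin c_glycerin (T_f − T_0):
216×c×(226 − 33.2) = 554×2.43×(33.2 − 23.2)
41645 c = 13462  ⇒  c ≈ 0.3233 J/(g·°C)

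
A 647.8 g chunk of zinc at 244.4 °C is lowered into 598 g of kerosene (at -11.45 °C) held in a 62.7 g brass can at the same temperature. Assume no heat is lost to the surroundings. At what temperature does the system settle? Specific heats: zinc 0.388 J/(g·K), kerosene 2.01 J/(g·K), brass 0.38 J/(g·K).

Taking heat into each body as positive, Σ m c ΔT = 0:
647.8·0.388·(T − 244.4) + 598·2.01·(T − (-11.45)) + 62.7·0.38·(T − (-11.45)) = 0
1477.2 T = 47394
T = 47394 / 1477.2 = 32.1 °C

T_f ≈ 32.1 °C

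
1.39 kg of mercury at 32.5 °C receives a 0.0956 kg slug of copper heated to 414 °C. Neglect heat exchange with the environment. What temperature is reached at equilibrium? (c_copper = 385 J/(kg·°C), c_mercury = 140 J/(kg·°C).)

T_f ≈ 93.2 °C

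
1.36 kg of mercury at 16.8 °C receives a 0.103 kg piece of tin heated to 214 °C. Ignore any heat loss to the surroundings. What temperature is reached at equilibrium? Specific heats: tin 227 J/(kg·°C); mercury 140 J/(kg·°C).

T_f ≈ 38.4 °C

Heat gained plus heat lost sum to zero:
0.103*227*(T − 214) + 1.36*140*(T − 16.8) = 0
23.38(T − 214) + 190.4(T − 16.8) = 0
(23.38 + 190.4) T = 23.38*214 + 190.4*16.8
T = 8202.3 / 213.78 = 38.4 °C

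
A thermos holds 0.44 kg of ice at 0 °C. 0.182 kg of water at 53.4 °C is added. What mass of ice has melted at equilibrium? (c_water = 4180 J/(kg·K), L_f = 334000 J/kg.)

m_melted ≈ 0.122 kg

Heat available from the water dropping to 0 °C: 0.182·4180·53.4 = 40625 J.
To melt every bit of ice: 0.44·334000 = 146960 J.
Since 40625 < 146960 J, not all the ice melts; equilibrium is at 0 °C.
m_melted·334000 = 40625  ⇒  m_melted ≈ 0.1216 kg.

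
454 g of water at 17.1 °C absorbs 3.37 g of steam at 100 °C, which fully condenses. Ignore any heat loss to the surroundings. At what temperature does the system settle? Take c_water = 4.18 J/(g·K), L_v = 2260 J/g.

Sum of m c ΔT and latent-heat terms is zero:
steam→water at 100 °C releases m L_v = 3.37×2260 = 7616.2; condensate cools 100→T: 3.37×4.18×(T − 100) = 14.09(T − 100); original water: 1897.7(T − 17.1)
1911.8 T = 7616.2 + 1408.7 + 32451 = 41476
T ≈ 21.69 °C, under the boiling point, so the assumption holds.

T_f ≈ 21.7 °C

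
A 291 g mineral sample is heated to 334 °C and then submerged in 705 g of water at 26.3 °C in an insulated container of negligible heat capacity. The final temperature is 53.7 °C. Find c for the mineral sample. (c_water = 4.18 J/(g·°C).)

Heat lost by the mineral sample = heat gained by the water:
291·c·(334 − 53.7) = 705·4.18·(53.7 − 26.3)
81567 c = 80745  ⇒  c ≈ 0.9899 J/(g·°C)

c ≈ 0.99 J/(g·°C)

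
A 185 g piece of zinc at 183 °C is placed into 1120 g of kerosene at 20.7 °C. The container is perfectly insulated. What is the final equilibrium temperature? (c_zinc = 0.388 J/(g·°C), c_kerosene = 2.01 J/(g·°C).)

T_f ≈ 25.7 °C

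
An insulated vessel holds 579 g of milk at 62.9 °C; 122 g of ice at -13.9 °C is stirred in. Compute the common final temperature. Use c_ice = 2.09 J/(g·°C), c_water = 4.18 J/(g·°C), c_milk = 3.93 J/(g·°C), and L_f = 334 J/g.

Energy balance with sensible and latent terms:
ice -13.9→0 °C: 122·2.09·13.9 = 3544.2
  fusion: m_ice L_f = 122·334 = 40748
  warm the meltwater: 509.96 T
  milk: 2275.5(T − 62.9)
2785.4 T = 143127 − 44292 = 98835
T ≈ 35.48 °C. Since T > 0 °C, the all-ice-melts assumption holds.

T_f ≈ 35.5 °C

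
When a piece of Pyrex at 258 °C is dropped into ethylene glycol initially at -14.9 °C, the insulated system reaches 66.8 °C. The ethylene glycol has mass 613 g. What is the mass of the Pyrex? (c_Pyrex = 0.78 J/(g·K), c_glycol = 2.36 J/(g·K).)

m ≈ 793 g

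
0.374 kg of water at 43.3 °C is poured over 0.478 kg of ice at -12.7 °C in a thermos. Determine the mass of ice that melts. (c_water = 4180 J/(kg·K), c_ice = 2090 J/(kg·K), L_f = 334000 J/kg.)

m_melted ≈ 0.165 kg

Heat available from the water dropping to 0 °C: 0.374·4180·43.3 = 67692 J.
Of that, 0.478·2090·12.7 = 12688 J goes to bring the ice to 0 °C, leaving 55004 J.
Fully melting the ice requires m_ice L_f = 0.478·334000 = 159652 J.
55004 J < 159652 J, so only part of the ice melts and the system sits at 0 °C.
Mass melted = 55004/334000 ≈ 0.1647 kg.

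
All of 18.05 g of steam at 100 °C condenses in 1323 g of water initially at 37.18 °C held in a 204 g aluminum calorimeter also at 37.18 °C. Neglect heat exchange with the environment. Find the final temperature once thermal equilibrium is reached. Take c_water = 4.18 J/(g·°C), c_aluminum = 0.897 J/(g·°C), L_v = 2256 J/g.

Conservation of energy gives ΣQ = 0:
latent heat released on condensation: 18.05·2256 = 40721
  condensed water 100 °C→T: 75.45(T − 100)
  original water: 5530.1(T − 37.18)
  aluminum cup: 204·0.897·(T − 37.18) = 182.99(T − 37.18)
5788.6 T = 40721 + 7544.9 + 212414 = 260680
T ≈ 45.03 °C — below 100 °C, confirming all the steam condensed.

T_f ≈ 45.0 °C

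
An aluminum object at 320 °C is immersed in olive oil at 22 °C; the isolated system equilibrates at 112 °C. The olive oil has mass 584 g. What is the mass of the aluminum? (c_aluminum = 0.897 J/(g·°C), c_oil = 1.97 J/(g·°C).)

m ≈ 555 g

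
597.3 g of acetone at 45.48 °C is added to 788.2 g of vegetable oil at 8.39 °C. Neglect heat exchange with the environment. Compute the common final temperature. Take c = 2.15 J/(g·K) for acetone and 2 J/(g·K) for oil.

Let T be the final temperature. ΣQ_i = 0:
597.3*2.15*(T − 45.48) + 788.2*2*(T − 8.39) = 0
1284.2(T − 45.48) + 1576.4(T − 8.39) = 0
2860.6 T = 71631
T ≈ 25.04 °C

T_f ≈ 25.0 °C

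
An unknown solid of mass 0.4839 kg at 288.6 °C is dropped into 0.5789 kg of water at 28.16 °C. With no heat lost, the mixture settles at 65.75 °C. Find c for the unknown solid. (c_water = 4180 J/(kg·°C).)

m_s c (T_s − T_f) = m_water c_water (T_f − T_0):
0.4839×c×(288.6 − 65.75) = 0.5789×4180×(65.75 − 28.16)
107.84 c = 90960  ⇒  c ≈ 843.5 J/(kg·°C)

c ≈ 843 J/(kg·°C)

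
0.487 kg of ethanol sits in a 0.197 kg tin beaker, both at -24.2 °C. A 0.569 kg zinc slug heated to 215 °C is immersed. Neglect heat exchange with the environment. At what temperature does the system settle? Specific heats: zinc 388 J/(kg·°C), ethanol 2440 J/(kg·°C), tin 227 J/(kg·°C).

T_f ≈ 12.1 °C

With ΣQ=0 the equilibrium temperature is the m·c-weighted mean:
T_f = (220.77·215 + 1188.3·(-24.2) + 44.72·(-24.2)) / (220.77 + 1188.3 + 44.72)
    = 17627 / 1453.8 ≈ 12.13 °C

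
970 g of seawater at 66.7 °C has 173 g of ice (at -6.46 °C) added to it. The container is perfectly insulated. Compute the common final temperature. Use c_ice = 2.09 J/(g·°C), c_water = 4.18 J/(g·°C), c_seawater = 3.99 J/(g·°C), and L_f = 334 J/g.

T_f ≈ 43.1 °C

Energy conservation, ΣQ = 0:
warm ice to 0 °C: 173·2.09·(0 − (-6.46)) = 2335.7
  fusion: m_ice L_f = 173·334 = 57782
  warm the meltwater: 723.14 T
  seawater: 3870.3(T − 66.7)
4593.4 T = 258149 − 60118 = 198031
T ≈ 43.11 °C. Since T > 0 °C, the all-ice-melts assumption holds.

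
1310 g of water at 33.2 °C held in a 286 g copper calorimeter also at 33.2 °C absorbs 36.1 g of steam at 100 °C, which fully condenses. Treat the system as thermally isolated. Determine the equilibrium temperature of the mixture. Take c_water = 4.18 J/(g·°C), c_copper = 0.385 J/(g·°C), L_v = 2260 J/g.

Sum of m c ΔT and latent-heat terms is zero:
steam→water at 100 °C releases m L_v = 36.1×2260 = 81586; condensate cools 100→T: 36.1×4.18×(T − 100) = 150.9(T − 100); water warms: 1310×4.18×(T − 33.2) = 5475.8(T − 33.2); cup: 110.11(T − 33.2)
5736.8 T = 81586 + 15090 + 185452 = 282128
T ≈ 49.18 °C — below 100 °C, confirming all the steam condensed.

T_f ≈ 49.2 °C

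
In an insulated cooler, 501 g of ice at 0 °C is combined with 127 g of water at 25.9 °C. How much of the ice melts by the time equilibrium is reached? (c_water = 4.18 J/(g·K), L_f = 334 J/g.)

Heat available from the water dropping to 0 °C: 127×4.18×25.9 = 13749 J.
Melting all 501 g of ice would need 501×334 = 167334 J.
That's not enough to melt it all — equilibrium is at 0 °C with ice remaining.
m_melt = 13749 / L_f = 41.17 g.

m_melted ≈ 41.2 g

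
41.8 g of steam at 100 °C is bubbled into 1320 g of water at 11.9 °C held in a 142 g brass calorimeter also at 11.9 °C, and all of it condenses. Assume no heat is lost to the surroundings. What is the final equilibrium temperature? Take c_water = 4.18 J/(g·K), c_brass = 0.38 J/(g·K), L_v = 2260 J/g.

T_f ≈ 31.0 °C

Setting the total heat transfer to zero:
steam→water at 100 °C releases m L_v = 41.8·2260 = 94468
  condensed water 100 °C→T: 174.72(T − 100)
  water warms: 1320·4.18·(T − 11.9) = 5517.6(T − 11.9)
  cup: 53.96(T − 11.9)
5746.3 T = 94468 + 17472 + 66302 = 178242
T ≈ 31.02 °C — below 100 °C, confirming all the steam condensed.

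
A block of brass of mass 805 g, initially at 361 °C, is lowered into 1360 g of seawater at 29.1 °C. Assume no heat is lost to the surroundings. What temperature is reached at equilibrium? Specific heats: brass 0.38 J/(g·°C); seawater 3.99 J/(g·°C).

T_f = Σ m_i c_i T_i / Σ m_i c_i:
T_f = (305.9·361 + 5426.4·29.1) / (305.9 + 5426.4)
    = 268338 / 5732.3 ≈ 46.81 °C

T_f ≈ 46.8 °C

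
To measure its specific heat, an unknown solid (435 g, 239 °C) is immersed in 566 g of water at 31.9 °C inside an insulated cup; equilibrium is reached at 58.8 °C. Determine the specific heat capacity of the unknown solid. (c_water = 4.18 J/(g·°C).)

Let T be the final temperature. ΣQ_i = 0:
435·c·(58.8 − 239) + 566·4.18·(58.8 − 31.9) = 0
-78387 c = -63642
c = -63642/-78387 ≈ 0.8119 J/(g·°C)

c ≈ 0.812 J/(g·°C)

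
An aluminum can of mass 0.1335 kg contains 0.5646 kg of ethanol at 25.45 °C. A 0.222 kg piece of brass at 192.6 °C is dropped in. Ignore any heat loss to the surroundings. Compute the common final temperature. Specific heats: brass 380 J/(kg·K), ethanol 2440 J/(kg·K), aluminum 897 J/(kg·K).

Taking heat into each body as positive, Σ m c ΔT = 0:
0.222*380*(T − 192.6) + 0.5646*2440*(T − 25.45) + 0.1335*897*(T − 25.45) = 0
1581.7 T = 54356
T = 54356/1581.7 ≈ 34.36 °C

T_f ≈ 34.4 °C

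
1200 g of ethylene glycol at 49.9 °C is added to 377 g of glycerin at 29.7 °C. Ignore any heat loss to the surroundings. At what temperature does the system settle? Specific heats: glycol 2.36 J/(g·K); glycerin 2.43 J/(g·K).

T_f ≈ 45.0 °C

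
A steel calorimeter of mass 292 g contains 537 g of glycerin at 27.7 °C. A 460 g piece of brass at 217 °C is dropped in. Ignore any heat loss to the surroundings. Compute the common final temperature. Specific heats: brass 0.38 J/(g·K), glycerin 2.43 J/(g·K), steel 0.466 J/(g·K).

With ΣQ=0 the equilibrium temperature is the m·c-weighted mean:
T_f = (174.8×217 + 1304.9×27.7 + 136.07×27.7) / (174.8 + 1304.9 + 136.07)
    = 77847 / 1615.8 ≈ 48.18 °C

T_f ≈ 48.2 °C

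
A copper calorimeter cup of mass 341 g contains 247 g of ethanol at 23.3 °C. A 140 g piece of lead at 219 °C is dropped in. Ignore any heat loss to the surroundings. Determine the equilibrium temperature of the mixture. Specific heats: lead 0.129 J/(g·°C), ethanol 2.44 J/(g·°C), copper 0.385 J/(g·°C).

T_f ≈ 28.0 °C

Let T be the final temperature. ΣQ_i = 0:
140*0.129*(T − 219) + 247*2.44*(T − 23.3) + 341*0.385*(T − 23.3) = 0
752.02 T = 21057
T = 21057 / 752.02 = 28 °C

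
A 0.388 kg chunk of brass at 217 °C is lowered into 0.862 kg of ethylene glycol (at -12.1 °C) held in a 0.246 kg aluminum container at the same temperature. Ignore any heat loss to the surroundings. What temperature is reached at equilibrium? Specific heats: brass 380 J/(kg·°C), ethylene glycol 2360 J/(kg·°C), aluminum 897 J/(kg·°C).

T_f ≈ 2.0 °C

T_f = Σ m_i c_i T_i / Σ m_i c_i:
T_f = (147.44·217 + 2034.3·(-12.1) + 220.66·(-12.1)) / (147.44 + 2034.3 + 220.66)
    = 4709.2 / 2402.4 ≈ 1.96 °C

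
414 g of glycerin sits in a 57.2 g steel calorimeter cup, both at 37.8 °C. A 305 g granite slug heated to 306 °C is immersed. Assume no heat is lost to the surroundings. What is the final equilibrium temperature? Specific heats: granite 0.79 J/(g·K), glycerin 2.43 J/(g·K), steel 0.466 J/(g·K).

T_f ≈ 88.5 °C

Heat gained plus heat lost sum to zero:
305*0.79*(T − 306) + 414*2.43*(T − 37.8) + 57.2*0.466*(T − 37.8) = 0
240.95(T − 306) + 1006(T − 37.8) + 26.66(T − 37.8) = 0
(240.95 + 1006 + 26.66) T = 240.95*306 + 1006*37.8 + 26.66*37.8
T ≈ 88.54 °C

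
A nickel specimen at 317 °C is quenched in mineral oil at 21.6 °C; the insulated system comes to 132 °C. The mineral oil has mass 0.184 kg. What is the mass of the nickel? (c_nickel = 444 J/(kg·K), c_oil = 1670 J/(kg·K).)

m ≈ 0.413 kg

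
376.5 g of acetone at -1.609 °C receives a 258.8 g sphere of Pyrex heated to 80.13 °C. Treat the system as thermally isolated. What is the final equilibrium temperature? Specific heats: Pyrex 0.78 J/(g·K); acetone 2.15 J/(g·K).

Heat lost by the Pyrex equals heat gained by the acetone:
258.8*0.78*(80.13 − T) = 376.5*2.15*(T − (-1.609))
201.86(80.13 − T) = 809.48(T − (-1.609))
1011.3 T = 14873  ⇒  T ≈ 14.71 °C

T_f ≈ 14.7 °C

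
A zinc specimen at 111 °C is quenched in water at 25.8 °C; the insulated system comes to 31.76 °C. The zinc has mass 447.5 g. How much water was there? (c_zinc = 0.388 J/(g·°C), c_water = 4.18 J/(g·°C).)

m ≈ 552 g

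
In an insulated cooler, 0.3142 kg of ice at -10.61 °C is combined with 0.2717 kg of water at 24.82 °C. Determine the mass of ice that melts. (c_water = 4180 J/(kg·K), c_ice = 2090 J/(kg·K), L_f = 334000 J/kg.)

m_melted ≈ 0.0635 kg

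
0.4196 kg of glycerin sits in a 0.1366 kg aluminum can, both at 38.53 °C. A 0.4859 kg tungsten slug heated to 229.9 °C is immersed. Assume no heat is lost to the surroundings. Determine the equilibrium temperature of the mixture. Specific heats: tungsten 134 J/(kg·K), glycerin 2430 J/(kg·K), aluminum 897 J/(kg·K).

Energy conservation, ΣQ = 0:
0.4859×134×(T − 229.9) + 0.4196×2430×(T − 38.53) + 0.1366×897×(T − 38.53) = 0
65.11(T − 229.9) + 1019.6(T − 38.53) + 122.53(T − 38.53) = 0
(65.11 + 1019.6 + 122.53) T = 65.11×229.9 + 1019.6×38.53 + 122.53×38.53
T = 58976 / 1207.3 = 48.9 °C

T_f ≈ 48.9 °C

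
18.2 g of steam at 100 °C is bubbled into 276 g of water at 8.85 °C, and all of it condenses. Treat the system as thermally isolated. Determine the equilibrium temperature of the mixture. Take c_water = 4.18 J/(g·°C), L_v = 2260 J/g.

T_f ≈ 47.9 °C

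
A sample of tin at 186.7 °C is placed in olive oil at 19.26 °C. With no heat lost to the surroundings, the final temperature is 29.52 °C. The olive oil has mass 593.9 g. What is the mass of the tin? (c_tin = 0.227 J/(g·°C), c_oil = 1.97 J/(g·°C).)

Let T be the final temperature. ΣQ_i = 0:
m×0.227×(29.52 − 186.7) + 593.9×1.97×(29.52 − 19.26) = 0
-35.68 m = -12004
m = -12004/-35.68 ≈ 336.4 g

m ≈ 336 g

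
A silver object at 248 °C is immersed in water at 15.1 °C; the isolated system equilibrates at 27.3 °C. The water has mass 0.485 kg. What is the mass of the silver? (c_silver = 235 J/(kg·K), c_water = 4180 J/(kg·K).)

Heat lost by the silver = heat gained by the water:
m×235×(248 − 27.3) = 0.485×4180×(27.3 − 15.1)
51864 m = 24733  ⇒  m ≈ 0.4769 kg

m ≈ 0.477 kg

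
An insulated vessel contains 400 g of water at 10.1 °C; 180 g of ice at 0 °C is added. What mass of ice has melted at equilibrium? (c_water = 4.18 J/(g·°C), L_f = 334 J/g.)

m_melted ≈ 50.6 g

Cooling the water to 0 °C releases 400×4.18×10.1 = 16887 J.
Fully melting the ice requires m_ice L_f = 180×334 = 60120 J.
16887 J < 60120 J, so only part of the ice melts and the system sits at 0 °C.
m_melt = 16887 / L_f = 50.56 g.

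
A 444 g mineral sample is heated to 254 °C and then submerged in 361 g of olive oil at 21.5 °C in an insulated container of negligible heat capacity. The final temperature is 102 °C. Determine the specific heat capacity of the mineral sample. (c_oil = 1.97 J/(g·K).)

Energy conservation, ΣQ = 0:
444·c·(102 − 254) + 361·1.97·(102 − 21.5) = 0
-67488 c = -57249
c = -57249/-67488 ≈ 0.8483 J/(g·K)

c ≈ 0.848 J/(g·K)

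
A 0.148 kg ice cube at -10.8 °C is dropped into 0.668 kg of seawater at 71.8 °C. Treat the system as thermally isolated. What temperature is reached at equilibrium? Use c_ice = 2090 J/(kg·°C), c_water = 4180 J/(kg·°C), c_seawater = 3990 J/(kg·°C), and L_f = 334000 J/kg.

Energy conservation, ΣQ = 0:
warm ice to 0 °C: 0.148×2090×(0 − (-10.8)) = 3340.7
  fusion: m_ice L_f = 0.148×334000 = 49432
  warm the meltwater: 618.64 T
  seawater cools: 0.668×3990×(T − 71.8) = 2665.3(T − 71.8)
3284 T = 191370 − 52773 = 138597
T ≈ 42.20 °C — above 0 °C, consistent with complete melting.

T_f ≈ 42.2 °C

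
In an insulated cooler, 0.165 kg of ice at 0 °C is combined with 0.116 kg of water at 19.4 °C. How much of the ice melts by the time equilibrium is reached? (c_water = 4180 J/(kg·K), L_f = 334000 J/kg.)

m_melted ≈ 0.0282 kg

Heat available from the water dropping to 0 °C: 0.116×4180×19.4 = 9406.7 J.
Fully melting the ice requires m_ice L_f = 0.165×334000 = 55110 J.
Since 9406.7 < 55110 J, not all the ice melts; equilibrium is at 0 °C.
m_melt = 9406.7 / L_f = 0.02816 kg.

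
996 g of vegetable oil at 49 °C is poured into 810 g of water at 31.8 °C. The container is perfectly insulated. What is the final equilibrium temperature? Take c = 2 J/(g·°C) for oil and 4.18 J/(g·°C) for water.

Set heat shed by the hot body equal to heat absorbed by the cold body:
996*2*(49 − T) = 810*4.18*(T − 31.8)
1992(49 − T) = 3385.8(T − 31.8)
5377.8 T = 205276  ⇒  T ≈ 38.17 °C

T_f ≈ 38.2 °C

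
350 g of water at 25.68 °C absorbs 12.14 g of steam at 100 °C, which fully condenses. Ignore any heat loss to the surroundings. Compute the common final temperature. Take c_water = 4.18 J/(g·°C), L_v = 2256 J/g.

T_f ≈ 46.3 °C

Energy balance with sensible and latent terms:
steam→water at 100 °C releases m L_v = 12.14×2256 = 27388; condensate cools 100→T: 12.14×4.18×(T − 100) = 50.75(T − 100); water warms: 350×4.18×(T − 25.68) = 1463(T − 25.68)
1513.7 T = 27388 + 5074.5 + 37570 = 70032
T ≈ 46.26 °C — below 100 °C, confirming all the steam condensed.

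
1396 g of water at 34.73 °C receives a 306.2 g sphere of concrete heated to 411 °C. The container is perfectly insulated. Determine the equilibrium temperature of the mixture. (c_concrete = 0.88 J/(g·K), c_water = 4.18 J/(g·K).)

T_f ≈ 51.3 °C

Conservation of energy gives ΣQ = 0:
306.2×0.88×(T − 411) + 1396×4.18×(T − 34.73) = 0
269.46(T − 411) + 5835.3(T − 34.73) = 0
6104.7 T = 313406
T = 313406/6104.7 ≈ 51.34 °C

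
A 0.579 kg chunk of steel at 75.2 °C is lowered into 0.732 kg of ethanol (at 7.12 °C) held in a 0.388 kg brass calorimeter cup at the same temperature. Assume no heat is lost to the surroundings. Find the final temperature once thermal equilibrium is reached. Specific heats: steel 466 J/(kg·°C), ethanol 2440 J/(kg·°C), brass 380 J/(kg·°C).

T_f ≈ 15.5 °C

Net heat exchanged in the isolated system is zero:
0.579×466×(T − 75.2) + 0.732×2440×(T − 7.12) + 0.388×380×(T − 7.12) = 0
269.81(T − 75.2) + 1786.1(T − 7.12) + 147.44(T − 7.12) = 0
(269.81 + 1786.1 + 147.44) T = 269.81×75.2 + 1786.1×7.12 + 147.44×7.12
T = 34057 / 2203.3 = 15.5 °C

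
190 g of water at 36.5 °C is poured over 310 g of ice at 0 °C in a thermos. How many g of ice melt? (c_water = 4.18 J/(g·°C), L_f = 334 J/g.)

m_melted ≈ 86.8 g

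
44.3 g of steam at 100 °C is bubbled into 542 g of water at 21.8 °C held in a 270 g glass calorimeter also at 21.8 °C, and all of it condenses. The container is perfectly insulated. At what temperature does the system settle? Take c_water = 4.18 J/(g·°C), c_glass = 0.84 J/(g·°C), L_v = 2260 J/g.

Conservation of energy gives ΣQ = 0:
condense steam: −44.3×2260 = −100118; condensate cools 100→T: 44.3×4.18×(T − 100) = 185.17(T − 100); water warms: 542×4.18×(T − 21.8) = 2265.6(T − 21.8); glass cup: 270×0.84×(T − 21.8) = 226.8(T − 21.8)
2677.5 T = 100118 + 18517 + 54333 = 172969
T ≈ 64.60 °C — below 100 °C, confirming all the steam condensed.

T_f ≈ 64.6 °C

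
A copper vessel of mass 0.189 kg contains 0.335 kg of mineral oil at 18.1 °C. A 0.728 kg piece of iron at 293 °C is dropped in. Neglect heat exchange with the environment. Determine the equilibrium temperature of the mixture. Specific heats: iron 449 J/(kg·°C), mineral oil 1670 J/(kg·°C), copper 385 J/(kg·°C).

Conservation of energy gives ΣQ = 0:
0.728*449*(T − 293) + 0.335*1670*(T − 18.1) + 0.189*385*(T − 18.1) = 0
(326.87 + 559.45 + 72.77) T = 326.87*293 + 559.45*18.1 + 72.77*18.1
T = 107217/959.09 ≈ 111.79 °C

T_f ≈ 111.8 °C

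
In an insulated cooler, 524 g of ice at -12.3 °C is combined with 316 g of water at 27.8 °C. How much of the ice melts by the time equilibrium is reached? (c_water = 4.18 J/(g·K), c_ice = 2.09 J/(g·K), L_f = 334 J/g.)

m_melted ≈ 69.6 g

Water can give up m c ΔT = 316×4.18×27.8 = 36720 J before reaching 0 °C.
Of that, 524×2.09×12.3 = 13470 J goes to bring the ice to 0 °C, leaving 23250 J.
Melting all 524 g of ice would need 524×334 = 175016 J.
Since 23250 < 175016 J, not all the ice melts; equilibrium is at 0 °C.
m_melted×334 = 23250  ⇒  m_melted ≈ 69.61 g.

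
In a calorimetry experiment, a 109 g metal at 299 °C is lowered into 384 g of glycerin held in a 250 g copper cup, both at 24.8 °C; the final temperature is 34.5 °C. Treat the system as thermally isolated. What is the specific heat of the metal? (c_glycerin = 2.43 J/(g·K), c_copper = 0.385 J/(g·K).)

c ≈ 0.346 J/(g·K)

Net heat exchanged in the isolated system is zero:
109·c·(34.5 − 299) + 384·2.43·(34.5 − 24.8) + 250·0.385·(34.5 − 24.8) = 0
-28830 c = -9984.9
c = -9984.9/-28830 ≈ 0.3463 J/(g·K)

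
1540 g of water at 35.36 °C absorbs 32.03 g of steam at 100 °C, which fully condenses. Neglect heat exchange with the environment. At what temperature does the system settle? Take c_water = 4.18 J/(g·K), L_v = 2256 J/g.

T_f ≈ 47.7 °C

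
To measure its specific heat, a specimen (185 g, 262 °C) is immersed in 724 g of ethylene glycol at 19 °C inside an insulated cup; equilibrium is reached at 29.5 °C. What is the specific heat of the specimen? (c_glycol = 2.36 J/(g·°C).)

c ≈ 0.417 J/(g·°C)

Energy conservation, ΣQ = 0:
185×c×(29.5 − 262) + 724×2.36×(29.5 − 19) = 0
-43012 c = -17941
c = -17941/-43012 ≈ 0.4171 J/(g·°C)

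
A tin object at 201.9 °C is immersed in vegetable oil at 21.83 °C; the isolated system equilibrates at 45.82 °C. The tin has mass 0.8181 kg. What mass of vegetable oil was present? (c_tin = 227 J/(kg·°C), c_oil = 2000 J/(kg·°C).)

Setting the total heat transfer to zero:
0.8181×227×(45.82 − 201.9) + m×2000×(45.82 − 21.83) = 0
47980 m = 28985
m = 28985/47980 ≈ 0.6041 kg

m ≈ 0.604 kg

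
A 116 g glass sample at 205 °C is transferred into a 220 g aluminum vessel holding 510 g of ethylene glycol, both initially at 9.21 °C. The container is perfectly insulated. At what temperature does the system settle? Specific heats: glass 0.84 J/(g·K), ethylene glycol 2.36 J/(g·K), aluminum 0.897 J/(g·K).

Taking heat into each body as positive, Σ m c ΔT = 0:
116×0.84×(T − 205) + 510×2.36×(T − 9.21) + 220×0.897×(T − 9.21) = 0
1498.4 T = 32878
T = 32878/1498.4 ≈ 21.94 °C

T_f ≈ 21.9 °C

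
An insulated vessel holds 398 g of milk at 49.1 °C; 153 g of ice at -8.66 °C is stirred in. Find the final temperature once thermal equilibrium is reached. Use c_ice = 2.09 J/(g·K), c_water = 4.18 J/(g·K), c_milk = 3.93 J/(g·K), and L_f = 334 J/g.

T_f ≈ 10.4 °C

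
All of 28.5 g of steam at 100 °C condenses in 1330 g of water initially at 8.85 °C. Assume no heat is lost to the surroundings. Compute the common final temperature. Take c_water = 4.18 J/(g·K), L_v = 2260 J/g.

Net heat exchanged in the isolated system is zero:
latent heat released on condensation: 28.5×2260 = 64410
  condensate cools 100→T: 28.5×4.18×(T − 100) = 119.13(T − 100)
  original water: 5559.4(T − 8.85)
5678.5 T = 64410 + 11913 + 49201 = 125524
T ≈ 22.10 °C (< 100 °C, so full condensation is consistent).

T_f ≈ 22.1 °C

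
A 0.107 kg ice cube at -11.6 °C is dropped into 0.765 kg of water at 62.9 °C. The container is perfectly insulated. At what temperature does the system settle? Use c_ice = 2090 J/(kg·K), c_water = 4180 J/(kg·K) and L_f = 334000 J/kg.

T_f ≈ 44.7 °C

Let T be the final temperature. ΣQ_i = 0:
ice -11.6→0 °C: 0.107×2090×11.6 = 2594.1; fusion: m_ice L_f = 0.107×334000 = 35738; meltwater 0→T: 0.107×4180×T = 447.26 T; water cools: 0.765×4180×(T − 62.9) = 3197.7(T − 62.9)
3645 T = 201135 − 38332 = 162803
T ≈ 44.67 °C — above 0 °C, consistent with complete melting.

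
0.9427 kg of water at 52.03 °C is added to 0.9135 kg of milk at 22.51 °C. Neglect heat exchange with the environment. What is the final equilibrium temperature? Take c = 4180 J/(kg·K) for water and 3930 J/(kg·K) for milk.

T_f ≈ 38.0 °C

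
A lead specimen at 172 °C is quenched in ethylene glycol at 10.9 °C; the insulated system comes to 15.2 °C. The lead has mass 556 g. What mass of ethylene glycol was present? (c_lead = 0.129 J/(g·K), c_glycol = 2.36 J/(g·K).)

Heat lost by the lead = heat gained by the glycol:
556×0.129×(172 − 15.2) = m×2.36×(15.2 − 10.9)
10.15 m = 11246  ⇒  m ≈ 1108 g

m ≈ 1110 g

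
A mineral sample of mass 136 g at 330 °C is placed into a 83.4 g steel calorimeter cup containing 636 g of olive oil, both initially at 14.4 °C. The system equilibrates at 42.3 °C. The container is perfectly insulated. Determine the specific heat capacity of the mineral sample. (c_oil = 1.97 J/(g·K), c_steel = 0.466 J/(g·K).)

Taking heat into each body as positive, Σ m c ΔT = 0:
136×c×(42.3 − 330) + 636×1.97×(42.3 − 14.4) + 83.4×0.466×(42.3 − 14.4) = 0
-39127 c = -36041
c = -36041/-39127 ≈ 0.9211 J/(g·K)

c ≈ 0.921 J/(g·K)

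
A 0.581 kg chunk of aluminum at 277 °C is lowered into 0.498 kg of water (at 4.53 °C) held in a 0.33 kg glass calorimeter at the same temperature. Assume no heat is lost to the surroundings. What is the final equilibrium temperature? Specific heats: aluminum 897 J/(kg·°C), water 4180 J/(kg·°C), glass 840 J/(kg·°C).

T_f ≈ 53.8 °C

Taking heat into each body as positive, Σ m c ΔT = 0:
0.581×897×(T − 277) + 0.498×4180×(T − 4.53) + 0.33×840×(T − 4.53) = 0
521.16(T − 277) + 2081.6(T − 4.53) + 277.2(T − 4.53) = 0
(521.16 + 2081.6 + 277.2) T = 521.16×277 + 2081.6×4.53 + 277.2×4.53
T = 155046/2880 ≈ 53.84 °C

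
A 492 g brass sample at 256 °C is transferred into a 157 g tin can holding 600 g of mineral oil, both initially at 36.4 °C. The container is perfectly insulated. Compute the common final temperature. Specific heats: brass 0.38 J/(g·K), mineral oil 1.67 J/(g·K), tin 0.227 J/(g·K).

T_f ≈ 69.9 °C

With ΣQ=0 the equilibrium temperature is the m·c-weighted mean:
T_f = (186.96*256 + 1002*36.4 + 35.64*36.4) / (186.96 + 1002 + 35.64)
    = 85632 / 1224.6 ≈ 69.93 °C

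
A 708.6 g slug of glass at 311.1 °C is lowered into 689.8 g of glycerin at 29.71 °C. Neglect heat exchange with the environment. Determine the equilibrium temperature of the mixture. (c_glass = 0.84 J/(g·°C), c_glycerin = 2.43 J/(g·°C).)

T_f ≈ 103.4 °C

T_f = Σ m_i c_i T_i / Σ m_i c_i:
T_f = (595.22·311.1 + 1676.2·29.71) / (595.22 + 1676.2)
    = 234975 / 2271.4 ≈ 103.45 °C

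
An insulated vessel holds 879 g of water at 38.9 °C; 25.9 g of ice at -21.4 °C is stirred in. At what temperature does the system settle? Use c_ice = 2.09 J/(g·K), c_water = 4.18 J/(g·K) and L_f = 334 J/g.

T_f ≈ 35.2 °C

Net heat exchanged in the isolated system is zero:
ice -21.4→0 °C: 25.9×2.09×21.4 = 1158.4
  fusion: m_ice L_f = 25.9×334 = 8650.6
  meltwater 0→T: 25.9×4.18×T = 108.26 T
  water cools: 879×4.18×(T − 38.9) = 3674.2(T − 38.9)
3782.5 T = 142927 − 9809 = 133118
T ≈ 35.19 °C. Since T > 0 °C, the all-ice-melts assumption holds.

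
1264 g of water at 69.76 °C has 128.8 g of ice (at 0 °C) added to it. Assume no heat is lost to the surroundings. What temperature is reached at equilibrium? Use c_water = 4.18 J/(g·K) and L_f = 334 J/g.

Sum of m c ΔT and latent-heat terms is zero:
melt ice: 128.8·334 = 43019
  warm the meltwater: 538.38 T
  water: 5283.5(T − 69.76)
5821.9 T = 368578 − 43019 = 325559
T ≈ 55.92 °C — above 0 °C, consistent with complete melting.

T_f ≈ 55.9 °C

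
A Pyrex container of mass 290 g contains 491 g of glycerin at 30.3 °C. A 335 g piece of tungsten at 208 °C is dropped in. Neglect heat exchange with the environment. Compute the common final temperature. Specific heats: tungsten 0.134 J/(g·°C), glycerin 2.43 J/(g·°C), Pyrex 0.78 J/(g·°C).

T_f = Σ m_i c_i T_i / Σ m_i c_i:
T_f = (44.89*208 + 1193.1*30.3 + 226.2*30.3) / (44.89 + 1193.1 + 226.2)
    = 52343 / 1464.2 ≈ 35.75 °C

T_f ≈ 35.7 °C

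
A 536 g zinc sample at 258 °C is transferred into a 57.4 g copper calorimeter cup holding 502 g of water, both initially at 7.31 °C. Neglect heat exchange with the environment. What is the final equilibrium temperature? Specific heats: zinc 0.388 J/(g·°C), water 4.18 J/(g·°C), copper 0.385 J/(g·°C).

T_f is the heat-capacity-weighted average of the initial temperatures:
T_f = (207.97×258 + 2098.4×7.31 + 22.1×7.31) / (207.97 + 2098.4 + 22.1)
    = 69156 / 2328.4 ≈ 29.70 °C

T_f ≈ 29.7 °C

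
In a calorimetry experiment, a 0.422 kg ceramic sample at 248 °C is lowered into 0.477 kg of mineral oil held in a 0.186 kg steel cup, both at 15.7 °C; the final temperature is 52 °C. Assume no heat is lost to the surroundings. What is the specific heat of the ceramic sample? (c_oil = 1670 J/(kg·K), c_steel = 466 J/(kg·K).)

Net heat exchanged in the isolated system is zero:
0.422×c×(52 − 248) + 0.477×1670×(52 − 15.7) + 0.186×466×(52 − 15.7) = 0
-82.71 c = -32063
c = -32063/-82.71 ≈ 387.6 J/(kg·K)

c ≈ 388 J/(kg·K)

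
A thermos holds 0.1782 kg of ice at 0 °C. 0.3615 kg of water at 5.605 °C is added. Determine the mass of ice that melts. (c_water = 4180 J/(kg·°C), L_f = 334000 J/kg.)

m_melted ≈ 0.0254 kg

Water can give up m c ΔT = 0.3615×4180×5.605 = 8469.5 J before reaching 0 °C.
Melting all 0.1782 kg of ice would need 0.1782×334000 = 59519 J.
That's not enough to melt it all — equilibrium is at 0 °C with ice remaining.
m_melt = 8469.5 / L_f = 0.02536 kg.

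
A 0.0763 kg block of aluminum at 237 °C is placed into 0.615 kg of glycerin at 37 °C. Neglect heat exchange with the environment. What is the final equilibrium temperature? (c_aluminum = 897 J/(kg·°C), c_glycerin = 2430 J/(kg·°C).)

Set heat shed by the hot body equal to heat absorbed by the cold body:
0.0763×897×(237 − T) = 0.615×2430×(T − 37)
68.44(237 − T) = 1494.5(T − 37)
1562.9 T = 71515  ⇒  T ≈ 45.76 °C

T_f ≈ 45.8 °C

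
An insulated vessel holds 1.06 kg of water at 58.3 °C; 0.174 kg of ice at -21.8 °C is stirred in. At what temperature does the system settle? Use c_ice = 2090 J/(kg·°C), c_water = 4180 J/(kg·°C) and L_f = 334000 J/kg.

Setting the total heat transfer to zero:
ice -21.8→0 °C: 0.174×2090×21.8 = 7927.8; fusion: m_ice L_f = 0.174×334000 = 58116; warm the meltwater: 727.32 T; water cools: 1.06×4180×(T − 58.3) = 4430.8(T − 58.3)
5158.1 T = 258316 − 66044 = 192272
T ≈ 37.28 °C — above 0 °C, consistent with complete melting.

T_f ≈ 37.3 °C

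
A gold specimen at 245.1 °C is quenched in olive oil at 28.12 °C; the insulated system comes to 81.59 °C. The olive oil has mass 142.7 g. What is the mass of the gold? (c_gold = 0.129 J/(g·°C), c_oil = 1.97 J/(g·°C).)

m ≈ 713 g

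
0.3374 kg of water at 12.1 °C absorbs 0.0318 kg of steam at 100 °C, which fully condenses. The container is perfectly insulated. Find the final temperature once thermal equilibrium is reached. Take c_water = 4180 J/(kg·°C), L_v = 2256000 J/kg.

T_f ≈ 66.2 °C

Net heat exchanged in the isolated system is zero:
latent heat released on condensation: 0.0318·2256000 = 71741
  condensate cools 100→T: 0.0318·4180·(T − 100) = 132.92(T − 100)
  water warms: 0.3374·4180·(T − 12.1) = 1410.3(T − 12.1)
1543.3 T = 71741 + 13292 + 17065 = 102098
T ≈ 66.16 °C — below 100 °C, confirming all the steam condensed.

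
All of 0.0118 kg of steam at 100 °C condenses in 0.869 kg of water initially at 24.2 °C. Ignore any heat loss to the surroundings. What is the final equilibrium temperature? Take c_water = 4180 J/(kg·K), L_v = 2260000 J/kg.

Net heat exchanged in the isolated system is zero:
condense steam: −0.0118×2260000 = −26668
  condensed water 100 °C→T: 49.32(T − 100)
  water warms: 0.869×4180×(T − 24.2) = 3632.4(T − 24.2)
3681.7 T = 26668 + 4932.4 + 87905 = 119505
T ≈ 32.46 °C, under the boiling point, so the assumption holds.

T_f ≈ 32.5 °C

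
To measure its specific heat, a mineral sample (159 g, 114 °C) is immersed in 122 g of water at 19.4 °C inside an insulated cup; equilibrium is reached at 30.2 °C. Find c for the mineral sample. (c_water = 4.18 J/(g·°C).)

Taking heat into each body as positive, Σ m c ΔT = 0:
159×c×(30.2 − 114) + 122×4.18×(30.2 − 19.4) = 0
-13324 c = -5507.6
c = -5507.6/-13324 ≈ 0.4134 J/(g·°C)

c ≈ 0.413 J/(g·°C)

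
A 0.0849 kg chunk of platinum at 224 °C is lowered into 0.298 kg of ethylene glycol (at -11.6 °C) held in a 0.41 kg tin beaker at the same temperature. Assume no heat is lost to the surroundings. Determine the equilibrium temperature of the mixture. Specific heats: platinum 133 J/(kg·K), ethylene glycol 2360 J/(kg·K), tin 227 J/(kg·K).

Net heat exchanged in the isolated system is zero:
0.0849·133·(T − 224) + 0.298·2360·(T − (-11.6)) + 0.41·227·(T − (-11.6)) = 0
11.29(T − 224) + 703.28(T − (-11.6)) + 93.07(T − (-11.6)) = 0
807.64 T = -6708.3
T = -6708.3 / 807.64 = -8.31 °C

T_f ≈ -8.3 °C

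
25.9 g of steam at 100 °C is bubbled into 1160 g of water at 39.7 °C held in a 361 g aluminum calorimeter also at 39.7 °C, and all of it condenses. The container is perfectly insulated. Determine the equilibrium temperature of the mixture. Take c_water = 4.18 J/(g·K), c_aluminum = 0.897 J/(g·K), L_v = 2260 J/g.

Conservation of energy gives ΣQ = 0:
latent heat released on condensation: 25.9·2260 = 58534
  condensed water 100 °C→T: 108.26(T − 100)
  water warms: 1160·4.18·(T − 39.7) = 4848.8(T − 39.7)
  aluminum cup: 361·0.897·(T − 39.7) = 323.82(T − 39.7)
5280.9 T = 58534 + 10826 + 205353 = 274713
T ≈ 52.02 °C (< 100 °C, so full condensation is consistent).

T_f ≈ 52.0 °C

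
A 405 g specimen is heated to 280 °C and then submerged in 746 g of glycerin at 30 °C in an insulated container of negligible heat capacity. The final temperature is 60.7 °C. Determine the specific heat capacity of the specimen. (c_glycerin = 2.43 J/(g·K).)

Setting the total heat transfer to zero:
405×c×(60.7 − 280) + 746×2.43×(60.7 − 30) = 0
-88816 c = -55652
c = -55652/-88816 ≈ 0.6266 J/(g·K)

c ≈ 0.627 J/(g·K)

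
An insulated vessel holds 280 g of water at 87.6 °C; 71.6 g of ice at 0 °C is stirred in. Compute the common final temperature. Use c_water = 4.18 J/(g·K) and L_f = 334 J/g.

T_f ≈ 53.5 °C

Setting the total heat transfer to zero:
fusion: m_ice L_f = 71.6×334 = 23914; meltwater 0→T: 71.6×4.18×T = 299.29 T; water cools: 280×4.18×(T − 87.6) = 1170.4(T − 87.6)
1469.7 T = 102527 − 23914 = 78613
T ≈ 53.49 °C (positive, so assuming full melt was valid).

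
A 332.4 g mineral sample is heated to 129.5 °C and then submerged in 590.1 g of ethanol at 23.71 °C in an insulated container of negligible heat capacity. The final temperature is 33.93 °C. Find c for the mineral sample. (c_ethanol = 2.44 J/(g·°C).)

c ≈ 0.463 J/(g·°C)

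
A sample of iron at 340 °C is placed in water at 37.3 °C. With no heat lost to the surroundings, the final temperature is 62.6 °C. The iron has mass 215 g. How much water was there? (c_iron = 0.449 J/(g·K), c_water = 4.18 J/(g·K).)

m ≈ 253 g

Taking heat into each body as positive, Σ m c ΔT = 0:
215·0.449·(62.6 − 340) + m·4.18·(62.6 − 37.3) = 0
105.75 m = 26779
m = 26779/105.75 ≈ 253.2 g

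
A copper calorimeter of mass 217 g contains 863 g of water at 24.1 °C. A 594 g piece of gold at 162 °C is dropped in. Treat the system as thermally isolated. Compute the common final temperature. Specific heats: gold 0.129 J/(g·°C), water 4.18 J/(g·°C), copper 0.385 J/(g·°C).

T_f ≈ 26.9 °C

Conservation of energy gives ΣQ = 0:
594×0.129×(T − 162) + 863×4.18×(T − 24.1) + 217×0.385×(T − 24.1) = 0
76.63(T − 162) + 3607.3(T − 24.1) + 83.55(T − 24.1) = 0
(76.63 + 3607.3 + 83.55) T = 76.63×162 + 3607.3×24.1 + 83.55×24.1
T = 101364/3767.5 ≈ 26.90 °C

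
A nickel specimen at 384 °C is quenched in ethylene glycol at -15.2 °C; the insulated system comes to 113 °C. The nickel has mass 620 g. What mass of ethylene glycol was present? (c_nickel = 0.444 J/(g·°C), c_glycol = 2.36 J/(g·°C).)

m ≈ 247 g

Setting the total heat transfer to zero:
620·0.444·(113 − 384) + m·2.36·(113 − (-15.2)) = 0
302.55 m = 74601
m = 74601/302.55 ≈ 246.6 g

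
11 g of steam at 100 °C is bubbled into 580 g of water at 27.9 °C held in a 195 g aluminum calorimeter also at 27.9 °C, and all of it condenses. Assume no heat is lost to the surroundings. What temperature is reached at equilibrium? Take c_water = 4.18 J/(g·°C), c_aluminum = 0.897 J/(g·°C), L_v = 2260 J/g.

T_f ≈ 38.6 °C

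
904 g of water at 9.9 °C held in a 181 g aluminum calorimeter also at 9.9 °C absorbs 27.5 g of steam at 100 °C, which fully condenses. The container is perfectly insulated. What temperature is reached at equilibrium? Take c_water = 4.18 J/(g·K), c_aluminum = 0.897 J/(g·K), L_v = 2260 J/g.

Conservation of energy gives ΣQ = 0:
latent heat released on condensation: 27.5·2260 = 62150
  condensate cools 100→T: 27.5·4.18·(T − 100) = 114.95(T − 100)
  water warms: 904·4.18·(T − 9.9) = 3778.7(T − 9.9)
  aluminum cup: 181·0.897·(T − 9.9) = 162.36(T − 9.9)
4056 T = 62150 + 11495 + 39017 = 112662
T ≈ 27.78 °C (< 100 °C, so full condensation is consistent).

T_f ≈ 27.8 °C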